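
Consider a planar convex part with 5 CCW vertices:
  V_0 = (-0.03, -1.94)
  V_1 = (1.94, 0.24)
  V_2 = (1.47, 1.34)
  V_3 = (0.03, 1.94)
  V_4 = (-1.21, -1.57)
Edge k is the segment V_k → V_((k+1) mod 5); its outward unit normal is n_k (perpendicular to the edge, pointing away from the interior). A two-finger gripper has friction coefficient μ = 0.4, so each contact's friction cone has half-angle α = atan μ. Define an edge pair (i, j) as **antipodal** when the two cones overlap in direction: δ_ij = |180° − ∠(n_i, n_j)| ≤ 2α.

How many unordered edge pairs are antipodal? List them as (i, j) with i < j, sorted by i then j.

α = atan 0.4 = 21.80°;  2α = 43.60°
n_0 = (+0.7419, -0.6705)
n_1 = (+0.9196, +0.3929)
n_2 = (+0.3846, +0.9231)
n_3 = (-0.9429, +0.3331)
n_4 = (-0.2992, -0.9542)
  (0,1): δ = 114.76°  ·
  (0,2): δ = 70.52°  ·
  (0,3): δ = 22.65°  ✓
  (0,4): δ = 114.69°  ·
  (1,2): δ = 135.76°  ·
  (1,3): δ = 42.59°  ✓
  (1,4): δ = 49.45°  ·
  (2,3): δ = 86.84°  ·
  (2,4): δ = 5.21°  ✓
  (3,4): δ = 87.95°  ·
antipodal pairs: 3

count = 3; pairs: (0,3), (1,3), (2,4)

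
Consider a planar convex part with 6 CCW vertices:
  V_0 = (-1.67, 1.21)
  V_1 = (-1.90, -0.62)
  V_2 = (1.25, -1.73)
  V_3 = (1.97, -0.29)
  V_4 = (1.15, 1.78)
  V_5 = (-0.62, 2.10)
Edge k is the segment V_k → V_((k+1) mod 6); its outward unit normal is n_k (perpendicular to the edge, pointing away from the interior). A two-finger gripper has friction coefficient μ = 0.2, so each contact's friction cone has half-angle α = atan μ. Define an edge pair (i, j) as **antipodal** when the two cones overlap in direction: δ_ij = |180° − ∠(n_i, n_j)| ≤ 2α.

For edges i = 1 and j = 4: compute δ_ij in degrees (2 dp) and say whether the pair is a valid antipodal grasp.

δ = 9.16°, valid

α = atan 0.2 = 11.31°;  2α = 22.62°
edge 1: e_1 = (+3.15, -1.11);  n_1 = (-0.3324, -0.9432)
edge 4: e_4 = (-1.77, +0.32);  n_4 = (+0.1779, +0.9840)
∠(n_1, n_4) = 170.84°
δ = |180° − 170.84°| = 9.16°
9.16° ≤ 2α = 22.62°  →  valid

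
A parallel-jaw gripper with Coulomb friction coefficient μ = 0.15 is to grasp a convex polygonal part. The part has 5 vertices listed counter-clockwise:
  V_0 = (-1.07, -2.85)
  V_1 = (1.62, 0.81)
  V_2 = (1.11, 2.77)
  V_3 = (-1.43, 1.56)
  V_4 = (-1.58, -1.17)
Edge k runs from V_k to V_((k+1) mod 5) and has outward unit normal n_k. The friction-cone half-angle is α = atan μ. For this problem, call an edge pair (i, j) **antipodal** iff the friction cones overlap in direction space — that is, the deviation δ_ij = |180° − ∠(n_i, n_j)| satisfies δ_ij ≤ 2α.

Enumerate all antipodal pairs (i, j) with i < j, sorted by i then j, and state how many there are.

count = 1; pairs: (1,4)

α = atan 0.15 = 8.53°;  2α = 17.06°
n_0 = (+0.8058, -0.5922)
n_1 = (+0.9678, +0.2518)
n_2 = (-0.4301, +0.9028)
n_3 = (-0.9985, +0.0549)
n_4 = (-0.9569, -0.2905)
  (0,1): δ = 129.10°  ·
  (0,2): δ = 28.21°  ·
  (0,3): δ = 33.17°  ·
  (0,4): δ = 53.20°  ·
  (1,2): δ = 79.11°  ·
  (1,3): δ = 17.73°  ·
  (1,4): δ = 2.30°  ✓
  (2,3): δ = 118.62°  ·
  (2,4): δ = 98.59°  ·
  (3,4): δ = 159.97°  ·
antipodal pairs: 1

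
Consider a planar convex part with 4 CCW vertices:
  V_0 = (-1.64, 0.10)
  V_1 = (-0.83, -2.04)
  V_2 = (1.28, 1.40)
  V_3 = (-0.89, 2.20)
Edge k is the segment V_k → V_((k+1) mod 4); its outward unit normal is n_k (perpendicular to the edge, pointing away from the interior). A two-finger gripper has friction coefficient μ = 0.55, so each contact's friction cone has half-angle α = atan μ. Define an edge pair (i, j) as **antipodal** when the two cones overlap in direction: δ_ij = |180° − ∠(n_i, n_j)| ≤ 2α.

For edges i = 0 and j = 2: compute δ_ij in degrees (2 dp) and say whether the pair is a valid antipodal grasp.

δ = 49.03°, valid

α = atan 0.55 = 28.81°;  2α = 57.62°
edge 0: e_0 = (+0.81, -2.14);  n_0 = (-0.9352, -0.3540)
edge 2: e_2 = (-2.17, +0.80);  n_2 = (+0.3459, +0.9383)
∠(n_0, n_2) = 130.97°
δ = |180° − 130.97°| = 49.03°
49.03° ≤ 2α = 57.62°  →  valid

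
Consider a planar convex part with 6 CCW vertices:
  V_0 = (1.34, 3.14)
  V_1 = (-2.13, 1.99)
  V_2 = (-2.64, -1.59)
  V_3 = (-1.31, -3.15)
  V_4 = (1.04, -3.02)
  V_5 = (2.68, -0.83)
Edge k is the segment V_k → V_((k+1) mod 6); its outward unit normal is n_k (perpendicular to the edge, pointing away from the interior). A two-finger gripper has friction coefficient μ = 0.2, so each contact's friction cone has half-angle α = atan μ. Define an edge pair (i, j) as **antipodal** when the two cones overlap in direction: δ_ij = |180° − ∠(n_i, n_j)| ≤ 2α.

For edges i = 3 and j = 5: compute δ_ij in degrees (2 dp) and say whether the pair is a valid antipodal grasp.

δ = 74.52°, invalid

α = atan 0.2 = 11.31°;  2α = 22.62°
edge 3: e_3 = (+2.35, +0.13);  n_3 = (+0.0552, -0.9985)
edge 5: e_5 = (-1.34, +3.97);  n_5 = (+0.9475, +0.3198)
∠(n_3, n_5) = 105.48°
δ = |180° − 105.48°| = 74.52°
74.52° > 2α = 22.62°  →  invalid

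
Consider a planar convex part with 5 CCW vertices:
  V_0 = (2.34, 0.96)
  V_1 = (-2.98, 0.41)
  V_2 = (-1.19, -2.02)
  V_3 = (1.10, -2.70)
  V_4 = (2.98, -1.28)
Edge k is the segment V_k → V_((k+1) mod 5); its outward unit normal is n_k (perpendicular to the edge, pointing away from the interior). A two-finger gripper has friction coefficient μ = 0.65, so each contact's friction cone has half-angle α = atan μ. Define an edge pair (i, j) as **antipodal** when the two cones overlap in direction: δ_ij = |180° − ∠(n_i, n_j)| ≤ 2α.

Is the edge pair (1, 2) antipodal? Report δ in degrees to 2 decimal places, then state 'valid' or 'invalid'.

δ = 142.91°, invalid

α = atan 0.65 = 33.02°;  2α = 66.05°
edge 1: e_1 = (+1.79, -2.43);  n_1 = (-0.8051, -0.5931)
edge 2: e_2 = (+2.29, -0.68);  n_2 = (-0.2847, -0.9586)
∠(n_1, n_2) = 37.09°
δ = |180° − 37.09°| = 142.91°
142.91° > 2α = 66.05°  →  invalid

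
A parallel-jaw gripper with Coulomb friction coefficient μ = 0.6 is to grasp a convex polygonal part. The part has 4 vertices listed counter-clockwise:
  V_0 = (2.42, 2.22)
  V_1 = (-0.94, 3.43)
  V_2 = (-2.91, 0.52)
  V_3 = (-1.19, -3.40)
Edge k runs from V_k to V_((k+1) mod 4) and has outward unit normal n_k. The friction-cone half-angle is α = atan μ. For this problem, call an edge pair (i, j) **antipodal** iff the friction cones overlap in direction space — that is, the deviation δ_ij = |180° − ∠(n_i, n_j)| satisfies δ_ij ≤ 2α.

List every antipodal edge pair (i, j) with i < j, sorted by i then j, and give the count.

α = atan 0.6 = 30.96°;  2α = 61.93°
n_0 = (+0.3388, +0.9409)
n_1 = (-0.8281, +0.5606)
n_2 = (-0.9157, -0.4018)
n_3 = (+0.8414, -0.5405)
  (0,1): δ = 104.29°  ·
  (0,2): δ = 46.50°  ✓
  (0,3): δ = 77.09°  ·
  (1,2): δ = 122.21°  ·
  (1,3): δ = 1.38°  ✓
  (2,3): δ = 56.41°  ✓
antipodal pairs: 3

count = 3; pairs: (0,2), (1,3), (2,3)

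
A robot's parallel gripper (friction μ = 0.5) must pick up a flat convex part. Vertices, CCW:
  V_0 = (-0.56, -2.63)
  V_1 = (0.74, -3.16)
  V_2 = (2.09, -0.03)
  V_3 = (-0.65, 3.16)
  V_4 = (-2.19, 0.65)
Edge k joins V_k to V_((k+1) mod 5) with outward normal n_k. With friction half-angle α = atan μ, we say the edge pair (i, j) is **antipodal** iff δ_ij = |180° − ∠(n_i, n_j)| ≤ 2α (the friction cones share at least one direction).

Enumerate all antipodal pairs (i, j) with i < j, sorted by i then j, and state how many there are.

α = atan 0.5 = 26.57°;  2α = 53.13°
n_0 = (-0.3775, -0.9260)
n_1 = (+0.9182, -0.3960)
n_2 = (+0.7586, +0.6516)
n_3 = (-0.8524, +0.5230)
n_4 = (-0.8955, -0.4450)
  (0,1): δ = 91.15°  ·
  (0,2): δ = 27.16°  ✓
  (0,3): δ = 80.65°  ·
  (0,4): δ = 138.61°  ·
  (1,2): δ = 116.01°  ·
  (1,3): δ = 8.20°  ✓
  (1,4): δ = 49.76°  ✓
  (2,3): δ = 72.19°  ·
  (2,4): δ = 14.24°  ✓
  (3,4): δ = 122.04°  ·
antipodal pairs: 4

count = 4; pairs: (0,2), (1,3), (1,4), (2,4)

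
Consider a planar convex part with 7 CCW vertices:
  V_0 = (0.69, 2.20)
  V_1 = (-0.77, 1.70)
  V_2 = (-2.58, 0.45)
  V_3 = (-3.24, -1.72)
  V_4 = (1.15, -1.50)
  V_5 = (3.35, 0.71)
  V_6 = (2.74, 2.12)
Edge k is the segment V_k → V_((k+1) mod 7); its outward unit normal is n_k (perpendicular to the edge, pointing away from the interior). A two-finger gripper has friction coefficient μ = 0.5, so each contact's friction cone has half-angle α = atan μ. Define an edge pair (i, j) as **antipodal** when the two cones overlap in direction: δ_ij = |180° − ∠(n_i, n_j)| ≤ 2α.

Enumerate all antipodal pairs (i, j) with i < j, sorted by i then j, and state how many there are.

α = atan 0.5 = 26.57°;  2α = 53.13°
n_0 = (-0.3240, +0.9461)
n_1 = (-0.5683, +0.8228)
n_2 = (-0.9567, +0.2910)
n_3 = (+0.0501, -0.9987)
n_4 = (+0.7087, -0.7055)
n_5 = (+0.9178, +0.3971)
n_6 = (+0.0390, +0.9992)
  (0,1): δ = 164.28°  ·
  (0,2): δ = 125.82°  ·
  (0,3): δ = 16.04°  ✓
  (0,4): δ = 26.23°  ✓
  (0,5): δ = 94.49°  ·
  (0,6): δ = 158.86°  ·
  (1,2): δ = 141.55°  ·
  (1,3): δ = 31.76°  ✓
  (1,4): δ = 10.50°  ✓
  (1,5): δ = 78.77°  ·
  (1,6): δ = 143.14°  ·
  (2,3): δ = 70.21°  ·
  (2,4): δ = 27.95°  ✓
  (2,5): δ = 40.31°  ✓
  (2,6): δ = 104.68°  ·
  (3,4): δ = 137.74°  ·
  (3,5): δ = 69.47°  ·
  (3,6): δ = 5.10°  ✓
  (4,5): δ = 111.74°  ·
  (4,6): δ = 47.36°  ✓
  (5,6): δ = 115.63°  ·
antipodal pairs: 8

count = 8; pairs: (0,3), (0,4), (1,3), (1,4), (2,4), (2,5), (3,6), (4,6)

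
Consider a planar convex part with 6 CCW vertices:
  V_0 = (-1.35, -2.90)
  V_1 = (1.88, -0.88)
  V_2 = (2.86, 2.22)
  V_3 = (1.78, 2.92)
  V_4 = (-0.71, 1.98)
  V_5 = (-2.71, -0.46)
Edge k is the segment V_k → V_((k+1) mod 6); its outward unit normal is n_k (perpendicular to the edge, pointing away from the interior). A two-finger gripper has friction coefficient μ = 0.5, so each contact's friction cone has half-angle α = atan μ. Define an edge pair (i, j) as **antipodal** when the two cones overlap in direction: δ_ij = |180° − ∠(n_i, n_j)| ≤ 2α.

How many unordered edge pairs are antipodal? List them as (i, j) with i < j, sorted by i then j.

α = atan 0.5 = 26.57°;  2α = 53.13°
n_0 = (+0.5302, -0.8479)
n_1 = (+0.9535, -0.3014)
n_2 = (+0.5439, +0.8392)
n_3 = (-0.3532, +0.9356)
n_4 = (-0.7734, +0.6339)
n_5 = (-0.8735, -0.4869)
  (0,1): δ = 139.56°  ·
  (0,2): δ = 64.97°  ·
  (0,3): δ = 11.34°  ✓
  (0,4): δ = 18.64°  ✓
  (0,5): δ = 87.11°  ·
  (1,2): δ = 105.41°  ·
  (1,3): δ = 51.77°  ✓
  (1,4): δ = 21.80°  ✓
  (1,5): δ = 46.68°  ✓
  (2,3): δ = 126.37°  ·
  (2,4): δ = 96.39°  ·
  (2,5): δ = 27.92°  ✓
  (3,4): δ = 150.02°  ·
  (3,5): δ = 81.55°  ·
  (4,5): δ = 111.53°  ·
antipodal pairs: 6

count = 6; pairs: (0,3), (0,4), (1,3), (1,4), (1,5), (2,5)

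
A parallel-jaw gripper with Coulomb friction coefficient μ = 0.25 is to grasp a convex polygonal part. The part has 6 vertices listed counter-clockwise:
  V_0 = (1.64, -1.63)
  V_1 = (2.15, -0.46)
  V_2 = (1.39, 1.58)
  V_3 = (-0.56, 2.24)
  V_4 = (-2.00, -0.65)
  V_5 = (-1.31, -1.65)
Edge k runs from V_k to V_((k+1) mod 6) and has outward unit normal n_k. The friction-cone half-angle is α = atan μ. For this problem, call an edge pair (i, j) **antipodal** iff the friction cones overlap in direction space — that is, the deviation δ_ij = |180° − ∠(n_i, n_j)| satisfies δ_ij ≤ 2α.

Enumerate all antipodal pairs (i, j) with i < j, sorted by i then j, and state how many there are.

count = 3; pairs: (0,3), (1,4), (2,5)

α = atan 0.25 = 14.04°;  2α = 28.07°
n_0 = (+0.9167, -0.3996)
n_1 = (+0.9371, +0.3491)
n_2 = (+0.3206, +0.9472)
n_3 = (-0.8950, +0.4460)
n_4 = (-0.8231, -0.5679)
n_5 = (+0.0068, -1.0000)
  (0,1): δ = 136.01°  ·
  (0,2): δ = 85.15°  ·
  (0,3): δ = 2.93°  ✓
  (0,4): δ = 58.16°  ·
  (0,5): δ = 113.94°  ·
  (1,2): δ = 129.13°  ·
  (1,3): δ = 46.92°  ·
  (1,4): δ = 14.17°  ✓
  (1,5): δ = 69.96°  ·
  (2,3): δ = 97.79°  ·
  (2,4): δ = 36.70°  ·
  (2,5): δ = 19.09°  ✓
  (3,4): δ = 118.91°  ·
  (3,5): δ = 63.13°  ·
  (4,5): δ = 124.22°  ·
antipodal pairs: 3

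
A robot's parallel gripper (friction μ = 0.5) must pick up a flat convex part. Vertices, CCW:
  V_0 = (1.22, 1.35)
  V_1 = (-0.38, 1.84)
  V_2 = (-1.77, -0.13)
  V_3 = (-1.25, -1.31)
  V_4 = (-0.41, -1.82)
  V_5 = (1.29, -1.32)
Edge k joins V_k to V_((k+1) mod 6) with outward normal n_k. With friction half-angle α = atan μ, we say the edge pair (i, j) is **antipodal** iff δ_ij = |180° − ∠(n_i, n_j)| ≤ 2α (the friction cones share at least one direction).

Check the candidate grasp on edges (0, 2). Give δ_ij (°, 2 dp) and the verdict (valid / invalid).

α = atan 0.5 = 26.57°;  2α = 53.13°
edge 0: e_0 = (-1.60, +0.49);  n_0 = (+0.2928, +0.9562)
edge 2: e_2 = (+0.52, -1.18);  n_2 = (-0.9151, -0.4033)
∠(n_0, n_2) = 130.81°
δ = |180° − 130.81°| = 49.19°
49.19° ≤ 2α = 53.13°  →  valid

δ = 49.19°, valid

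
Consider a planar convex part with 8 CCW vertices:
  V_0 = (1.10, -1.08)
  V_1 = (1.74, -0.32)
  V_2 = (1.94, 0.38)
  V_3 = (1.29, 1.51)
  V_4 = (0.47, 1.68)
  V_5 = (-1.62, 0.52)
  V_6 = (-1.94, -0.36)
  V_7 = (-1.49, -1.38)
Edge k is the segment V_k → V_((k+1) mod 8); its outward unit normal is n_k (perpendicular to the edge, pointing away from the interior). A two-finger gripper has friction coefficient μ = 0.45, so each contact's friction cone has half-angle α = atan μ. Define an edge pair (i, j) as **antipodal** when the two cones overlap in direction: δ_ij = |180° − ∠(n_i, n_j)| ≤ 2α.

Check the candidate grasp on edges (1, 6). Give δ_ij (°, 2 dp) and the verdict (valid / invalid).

α = atan 0.45 = 24.23°;  2α = 48.46°
edge 1: e_1 = (+0.20, +0.70);  n_1 = (+0.9615, -0.2747)
edge 6: e_6 = (+0.45, -1.02);  n_6 = (-0.9149, -0.4036)
∠(n_1, n_6) = 140.25°
δ = |180° − 140.25°| = 39.75°
39.75° ≤ 2α = 48.46°  →  valid

δ = 39.75°, valid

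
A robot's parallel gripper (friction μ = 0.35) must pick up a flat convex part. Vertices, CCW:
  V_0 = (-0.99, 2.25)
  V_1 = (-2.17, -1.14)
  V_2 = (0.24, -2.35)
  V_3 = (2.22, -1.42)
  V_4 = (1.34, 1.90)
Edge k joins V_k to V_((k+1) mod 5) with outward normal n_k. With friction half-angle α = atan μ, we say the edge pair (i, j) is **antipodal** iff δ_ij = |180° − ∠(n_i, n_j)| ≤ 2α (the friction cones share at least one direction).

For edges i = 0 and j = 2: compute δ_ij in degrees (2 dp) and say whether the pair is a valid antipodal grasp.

δ = 45.65°, invalid

α = atan 0.35 = 19.29°;  2α = 38.58°
edge 0: e_0 = (-1.18, -3.39);  n_0 = (-0.9444, +0.3287)
edge 2: e_2 = (+1.98, +0.93);  n_2 = (+0.4251, -0.9051)
∠(n_0, n_2) = 134.35°
δ = |180° − 134.35°| = 45.65°
45.65° > 2α = 38.58°  →  invalid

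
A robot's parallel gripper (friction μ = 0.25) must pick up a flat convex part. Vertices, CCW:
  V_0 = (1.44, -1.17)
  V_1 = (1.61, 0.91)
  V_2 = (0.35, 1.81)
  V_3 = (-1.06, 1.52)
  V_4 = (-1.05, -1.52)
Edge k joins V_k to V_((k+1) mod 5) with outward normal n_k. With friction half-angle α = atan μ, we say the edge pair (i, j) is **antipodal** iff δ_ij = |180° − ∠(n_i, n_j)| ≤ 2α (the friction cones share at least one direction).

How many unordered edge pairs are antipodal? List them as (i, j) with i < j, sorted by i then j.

count = 2; pairs: (0,3), (2,4)

α = atan 0.25 = 14.04°;  2α = 28.07°
n_0 = (+0.9967, -0.0815)
n_1 = (+0.5812, +0.8137)
n_2 = (-0.2015, +0.9795)
n_3 = (-1.0000, -0.0033)
n_4 = (+0.1392, -0.9903)
  (0,1): δ = 120.87°  ·
  (0,2): δ = 73.71°  ·
  (0,3): δ = 4.86°  ✓
  (0,4): δ = 102.67°  ·
  (1,2): δ = 132.84°  ·
  (1,3): δ = 54.27°  ·
  (1,4): δ = 43.54°  ·
  (2,3): δ = 101.43°  ·
  (2,4): δ = 3.62°  ✓
  (3,4): δ = 82.19°  ·
antipodal pairs: 2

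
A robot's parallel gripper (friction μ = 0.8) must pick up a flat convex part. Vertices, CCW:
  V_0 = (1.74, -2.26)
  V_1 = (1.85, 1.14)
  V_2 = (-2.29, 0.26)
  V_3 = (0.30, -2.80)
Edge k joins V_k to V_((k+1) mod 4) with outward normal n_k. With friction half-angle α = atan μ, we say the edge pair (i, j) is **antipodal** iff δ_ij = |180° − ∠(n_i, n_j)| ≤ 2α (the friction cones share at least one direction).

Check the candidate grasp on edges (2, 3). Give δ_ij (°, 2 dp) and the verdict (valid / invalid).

α = atan 0.8 = 38.66°;  2α = 77.32°
edge 2: e_2 = (+2.59, -3.06);  n_2 = (-0.7633, -0.6461)
edge 3: e_3 = (+1.44, +0.54);  n_3 = (+0.3511, -0.9363)
∠(n_2, n_3) = 70.31°
δ = |180° − 70.31°| = 109.69°
109.69° > 2α = 77.32°  →  invalid

δ = 109.69°, invalid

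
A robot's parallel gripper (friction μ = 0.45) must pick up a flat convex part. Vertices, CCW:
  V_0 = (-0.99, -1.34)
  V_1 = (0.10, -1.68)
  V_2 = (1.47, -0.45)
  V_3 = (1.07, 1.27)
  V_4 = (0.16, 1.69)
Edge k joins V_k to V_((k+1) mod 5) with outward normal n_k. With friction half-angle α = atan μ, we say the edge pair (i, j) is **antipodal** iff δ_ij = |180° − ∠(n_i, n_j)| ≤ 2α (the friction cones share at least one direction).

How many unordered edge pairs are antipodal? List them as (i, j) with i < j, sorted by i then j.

count = 3; pairs: (0,3), (1,4), (2,4)

α = atan 0.45 = 24.23°;  2α = 48.46°
n_0 = (-0.2978, -0.9546)
n_1 = (+0.6681, -0.7441)
n_2 = (+0.9740, +0.2265)
n_3 = (+0.4191, +0.9080)
n_4 = (-0.9349, +0.3548)
  (0,1): δ = 120.76°  ·
  (0,2): δ = 59.58°  ·
  (0,3): δ = 7.45°  ✓
  (0,4): δ = 86.54°  ·
  (1,2): δ = 118.83°  ·
  (1,3): δ = 66.69°  ·
  (1,4): δ = 27.30°  ✓
  (2,3): δ = 127.87°  ·
  (2,4): δ = 33.88°  ✓
  (3,4): δ = 86.01°  ·
antipodal pairs: 3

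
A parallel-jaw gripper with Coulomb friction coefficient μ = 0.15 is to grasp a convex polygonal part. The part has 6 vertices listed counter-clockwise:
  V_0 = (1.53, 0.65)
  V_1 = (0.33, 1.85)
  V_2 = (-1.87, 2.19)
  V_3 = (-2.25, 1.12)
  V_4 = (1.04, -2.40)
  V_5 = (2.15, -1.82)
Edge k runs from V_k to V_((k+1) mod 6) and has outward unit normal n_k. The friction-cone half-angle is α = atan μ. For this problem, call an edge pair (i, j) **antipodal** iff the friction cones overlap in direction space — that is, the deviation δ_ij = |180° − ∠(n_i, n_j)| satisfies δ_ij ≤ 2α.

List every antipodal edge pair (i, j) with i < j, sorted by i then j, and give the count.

count = 1; pairs: (0,3)

α = atan 0.15 = 8.53°;  2α = 17.06°
n_0 = (+0.7071, +0.7071)
n_1 = (+0.1527, +0.9883)
n_2 = (-0.9423, +0.3347)
n_3 = (-0.7306, -0.6828)
n_4 = (+0.4631, -0.8863)
n_5 = (+0.9699, +0.2435)
  (0,1): δ = 143.79°  ·
  (0,2): δ = 64.55°  ·
  (0,3): δ = 1.93°  ✓
  (0,4): δ = 72.59°  ·
  (0,5): δ = 149.09°  ·
  (1,2): δ = 100.77°  ·
  (1,3): δ = 38.15°  ·
  (1,4): δ = 36.37°  ·
  (1,5): δ = 112.88°  ·
  (2,3): δ = 117.38°  ·
  (2,4): δ = 42.86°  ·
  (2,5): δ = 33.64°  ·
  (3,4): δ = 105.48°  ·
  (3,5): δ = 28.97°  ·
  (4,5): δ = 103.50°  ·
antipodal pairs: 1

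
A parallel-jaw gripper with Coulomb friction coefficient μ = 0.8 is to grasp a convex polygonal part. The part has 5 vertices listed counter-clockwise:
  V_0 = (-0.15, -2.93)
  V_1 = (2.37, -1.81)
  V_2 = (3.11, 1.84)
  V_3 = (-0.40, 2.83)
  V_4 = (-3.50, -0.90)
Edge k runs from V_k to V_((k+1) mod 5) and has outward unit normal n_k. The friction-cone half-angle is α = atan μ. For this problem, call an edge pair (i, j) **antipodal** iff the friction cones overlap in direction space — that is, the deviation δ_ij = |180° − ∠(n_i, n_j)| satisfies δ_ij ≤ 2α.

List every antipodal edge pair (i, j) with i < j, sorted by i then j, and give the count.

α = atan 0.8 = 38.66°;  2α = 77.32°
n_0 = (+0.4061, -0.9138)
n_1 = (+0.9801, -0.1987)
n_2 = (+0.2715, +0.9624)
n_3 = (-0.7691, +0.6392)
n_4 = (-0.5182, -0.8552)
  (0,1): δ = 125.42°  ·
  (0,2): δ = 39.71°  ✓
  (0,3): δ = 26.31°  ✓
  (0,4): δ = 124.82°  ·
  (1,2): δ = 94.29°  ·
  (1,3): δ = 28.27°  ✓
  (1,4): δ = 70.25°  ✓
  (2,3): δ = 113.98°  ·
  (2,4): δ = 15.46°  ✓
  (3,4): δ = 81.48°  ·
antipodal pairs: 5

count = 5; pairs: (0,2), (0,3), (1,3), (1,4), (2,4)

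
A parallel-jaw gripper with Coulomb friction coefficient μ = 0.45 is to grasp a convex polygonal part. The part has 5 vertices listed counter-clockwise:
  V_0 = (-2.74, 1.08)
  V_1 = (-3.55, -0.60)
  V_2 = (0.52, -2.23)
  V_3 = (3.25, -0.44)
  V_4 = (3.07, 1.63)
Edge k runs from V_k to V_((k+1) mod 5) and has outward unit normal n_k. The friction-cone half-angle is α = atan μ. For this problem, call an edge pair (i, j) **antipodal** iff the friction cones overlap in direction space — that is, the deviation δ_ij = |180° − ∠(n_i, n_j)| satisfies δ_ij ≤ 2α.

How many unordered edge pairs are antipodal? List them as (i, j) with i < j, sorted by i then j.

count = 4; pairs: (0,2), (0,3), (1,4), (2,4)

α = atan 0.45 = 24.23°;  2α = 48.46°
n_0 = (-0.9008, +0.4343)
n_1 = (-0.3718, -0.9283)
n_2 = (+0.5483, -0.8363)
n_3 = (+0.9962, +0.0866)
n_4 = (-0.0942, +0.9955)
  (0,1): δ = 86.08°  ·
  (0,2): δ = 31.01°  ✓
  (0,3): δ = 30.71°  ✓
  (0,4): δ = 121.15°  ·
  (1,2): δ = 124.92°  ·
  (1,3): δ = 63.20°  ·
  (1,4): δ = 27.23°  ✓
  (2,3): δ = 118.28°  ·
  (2,4): δ = 27.84°  ✓
  (3,4): δ = 89.56°  ·
antipodal pairs: 4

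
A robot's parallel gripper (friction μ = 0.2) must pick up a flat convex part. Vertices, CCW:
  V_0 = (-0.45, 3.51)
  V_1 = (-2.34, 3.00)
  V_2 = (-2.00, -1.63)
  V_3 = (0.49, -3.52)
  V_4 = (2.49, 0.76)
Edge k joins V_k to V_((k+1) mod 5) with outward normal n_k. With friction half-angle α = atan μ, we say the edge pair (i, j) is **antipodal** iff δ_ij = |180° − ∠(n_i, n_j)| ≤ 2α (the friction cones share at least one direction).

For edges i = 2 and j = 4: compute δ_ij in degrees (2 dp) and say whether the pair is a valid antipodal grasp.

δ = 5.89°, valid

α = atan 0.2 = 11.31°;  2α = 22.62°
edge 2: e_2 = (+2.49, -1.89);  n_2 = (-0.6046, -0.7965)
edge 4: e_4 = (-2.94, +2.75);  n_4 = (+0.6831, +0.7303)
∠(n_2, n_4) = 174.11°
δ = |180° − 174.11°| = 5.89°
5.89° ≤ 2α = 22.62°  →  valid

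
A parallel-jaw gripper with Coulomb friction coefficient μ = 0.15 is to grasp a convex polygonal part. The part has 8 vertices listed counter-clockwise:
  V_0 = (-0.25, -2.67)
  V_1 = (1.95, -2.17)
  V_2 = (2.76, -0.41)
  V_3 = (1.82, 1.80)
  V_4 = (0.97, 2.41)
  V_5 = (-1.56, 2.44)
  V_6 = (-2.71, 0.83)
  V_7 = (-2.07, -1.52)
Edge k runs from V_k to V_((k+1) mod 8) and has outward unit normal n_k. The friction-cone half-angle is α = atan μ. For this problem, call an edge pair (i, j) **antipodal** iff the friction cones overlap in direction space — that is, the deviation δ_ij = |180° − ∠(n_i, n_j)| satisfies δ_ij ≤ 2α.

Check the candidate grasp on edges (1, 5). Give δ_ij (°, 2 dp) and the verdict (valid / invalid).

α = atan 0.15 = 8.53°;  2α = 17.06°
edge 1: e_1 = (+0.81, +1.76);  n_1 = (+0.9084, -0.4181)
edge 5: e_5 = (-1.15, -1.61);  n_5 = (-0.8137, +0.5812)
∠(n_1, n_5) = 169.18°
δ = |180° − 169.18°| = 10.82°
10.82° ≤ 2α = 17.06°  →  valid

δ = 10.82°, valid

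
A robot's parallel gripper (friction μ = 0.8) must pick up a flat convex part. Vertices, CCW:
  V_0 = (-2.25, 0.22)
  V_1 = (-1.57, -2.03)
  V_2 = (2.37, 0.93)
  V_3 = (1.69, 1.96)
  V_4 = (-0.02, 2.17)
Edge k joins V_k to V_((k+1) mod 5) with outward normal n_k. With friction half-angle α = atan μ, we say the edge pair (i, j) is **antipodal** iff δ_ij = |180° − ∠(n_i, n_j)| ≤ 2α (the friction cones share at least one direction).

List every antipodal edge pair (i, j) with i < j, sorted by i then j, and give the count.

α = atan 0.8 = 38.66°;  2α = 77.32°
n_0 = (-0.9572, -0.2893)
n_1 = (+0.6006, -0.7995)
n_2 = (+0.8345, +0.5510)
n_3 = (+0.1219, +0.9925)
n_4 = (-0.6583, +0.7528)
  (0,1): δ = 69.90°  ✓
  (0,2): δ = 16.62°  ✓
  (0,3): δ = 66.18°  ✓
  (0,4): δ = 114.35°  ·
  (1,2): δ = 93.48°  ·
  (1,3): δ = 43.92°  ✓
  (1,4): δ = 4.25°  ✓
  (2,3): δ = 130.43°  ·
  (2,4): δ = 82.26°  ·
  (3,4): δ = 131.83°  ·
antipodal pairs: 5

count = 5; pairs: (0,1), (0,2), (0,3), (1,3), (1,4)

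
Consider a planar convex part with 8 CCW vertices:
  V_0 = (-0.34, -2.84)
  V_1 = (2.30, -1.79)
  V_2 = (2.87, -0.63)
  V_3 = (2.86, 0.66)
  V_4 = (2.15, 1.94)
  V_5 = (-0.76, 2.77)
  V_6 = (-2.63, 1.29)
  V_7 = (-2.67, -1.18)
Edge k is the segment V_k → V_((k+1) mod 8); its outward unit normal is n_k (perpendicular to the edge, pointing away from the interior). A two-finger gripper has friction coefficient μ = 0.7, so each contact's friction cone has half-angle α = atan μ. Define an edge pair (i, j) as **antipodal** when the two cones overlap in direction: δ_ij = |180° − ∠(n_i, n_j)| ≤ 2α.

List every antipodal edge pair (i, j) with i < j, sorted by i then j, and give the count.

α = atan 0.7 = 34.99°;  2α = 69.98°
n_0 = (+0.3696, -0.9292)
n_1 = (+0.8975, -0.4410)
n_2 = (+1.0000, +0.0078)
n_3 = (+0.8745, +0.4851)
n_4 = (+0.2743, +0.9616)
n_5 = (-0.6206, +0.7841)
n_6 = (-0.9999, +0.0162)
n_7 = (-0.5802, -0.8144)
  (0,1): δ = 137.86°  ·
  (0,2): δ = 111.24°  ·
  (0,3): δ = 82.67°  ·
  (0,4): δ = 37.61°  ✓
  (0,5): δ = 16.67°  ✓
  (0,6): δ = 67.38°  ✓
  (0,7): δ = 122.84°  ·
  (1,2): δ = 153.39°  ·
  (1,3): δ = 124.81°  ·
  (1,4): δ = 79.75°  ·
  (1,5): δ = 25.47°  ✓
  (1,6): δ = 25.24°  ✓
  (1,7): δ = 80.70°  ·
  (2,3): δ = 151.43°  ·
  (2,4): δ = 106.36°  ·
  (2,5): δ = 52.08°  ✓
  (2,6): δ = 1.37°  ✓
  (2,7): δ = 54.09°  ✓
  (3,4): δ = 134.94°  ·
  (3,5): δ = 80.66°  ·
  (3,6): δ = 29.94°  ✓
  (3,7): δ = 25.52°  ✓
  (4,5): δ = 125.72°  ·
  (4,6): δ = 75.01°  ·
  (4,7): δ = 19.55°  ✓
  (5,6): δ = 129.29°  ·
  (5,7): δ = 73.83°  ·
  (6,7): δ = 124.54°  ·
antipodal pairs: 11

count = 11; pairs: (0,4), (0,5), (0,6), (1,5), (1,6), (2,5), (2,6), (2,7), (3,6), (3,7), (4,7)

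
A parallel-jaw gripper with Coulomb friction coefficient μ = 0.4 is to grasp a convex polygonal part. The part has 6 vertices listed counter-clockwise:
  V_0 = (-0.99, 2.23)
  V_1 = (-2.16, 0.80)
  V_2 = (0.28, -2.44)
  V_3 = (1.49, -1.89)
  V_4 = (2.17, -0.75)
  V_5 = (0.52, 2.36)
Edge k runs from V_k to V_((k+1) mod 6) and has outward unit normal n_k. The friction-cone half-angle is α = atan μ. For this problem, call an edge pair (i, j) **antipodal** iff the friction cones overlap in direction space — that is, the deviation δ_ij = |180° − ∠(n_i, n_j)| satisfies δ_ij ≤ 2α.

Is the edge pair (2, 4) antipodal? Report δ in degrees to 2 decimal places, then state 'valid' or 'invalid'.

δ = 86.50°, invalid

α = atan 0.4 = 21.80°;  2α = 43.60°
edge 2: e_2 = (+1.21, +0.55);  n_2 = (+0.4138, -0.9104)
edge 4: e_4 = (-1.65, +3.11);  n_4 = (+0.8834, +0.4687)
∠(n_2, n_4) = 93.50°
δ = |180° − 93.50°| = 86.50°
86.50° > 2α = 43.60°  →  invalid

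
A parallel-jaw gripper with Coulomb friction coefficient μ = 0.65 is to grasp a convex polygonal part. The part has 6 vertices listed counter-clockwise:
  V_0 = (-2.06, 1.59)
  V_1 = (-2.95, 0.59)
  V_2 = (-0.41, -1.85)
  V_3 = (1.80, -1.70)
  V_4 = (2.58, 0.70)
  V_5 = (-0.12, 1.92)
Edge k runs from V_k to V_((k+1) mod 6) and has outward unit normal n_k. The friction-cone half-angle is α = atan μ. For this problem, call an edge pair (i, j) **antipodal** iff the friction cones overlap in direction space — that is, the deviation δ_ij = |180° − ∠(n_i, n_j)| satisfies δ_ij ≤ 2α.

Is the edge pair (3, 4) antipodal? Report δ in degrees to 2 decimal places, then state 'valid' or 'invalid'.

α = atan 0.65 = 33.02°;  2α = 66.05°
edge 3: e_3 = (+0.78, +2.40);  n_3 = (+0.9510, -0.3091)
edge 4: e_4 = (-2.70, +1.22);  n_4 = (+0.4118, +0.9113)
∠(n_3, n_4) = 83.69°
δ = |180° − 83.69°| = 96.31°
96.31° > 2α = 66.05°  →  invalid

δ = 96.31°, invalid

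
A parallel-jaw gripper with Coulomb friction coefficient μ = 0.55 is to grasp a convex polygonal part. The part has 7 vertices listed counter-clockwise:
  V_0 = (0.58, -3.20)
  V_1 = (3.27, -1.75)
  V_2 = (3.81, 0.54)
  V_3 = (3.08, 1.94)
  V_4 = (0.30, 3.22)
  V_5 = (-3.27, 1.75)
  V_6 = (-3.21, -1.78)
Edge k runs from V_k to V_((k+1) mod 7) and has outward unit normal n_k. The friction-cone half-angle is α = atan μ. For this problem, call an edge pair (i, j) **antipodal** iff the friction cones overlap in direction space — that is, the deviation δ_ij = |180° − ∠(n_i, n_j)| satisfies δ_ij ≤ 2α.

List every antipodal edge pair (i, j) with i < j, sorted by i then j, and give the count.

count = 8; pairs: (0,3), (0,4), (1,4), (1,5), (2,5), (2,6), (3,6), (4,6)

α = atan 0.55 = 28.81°;  2α = 57.62°
n_0 = (+0.4745, -0.8803)
n_1 = (+0.9733, -0.2295)
n_2 = (+0.8867, +0.4623)
n_3 = (+0.4182, +0.9083)
n_4 = (-0.3807, +0.9247)
n_5 = (-0.9999, -0.0170)
n_6 = (-0.3509, -0.9364)
  (0,1): δ = 131.59°  ·
  (0,2): δ = 90.79°  ·
  (0,3): δ = 53.05°  ✓
  (0,4): δ = 5.95°  ✓
  (0,5): δ = 62.65°  ·
  (0,6): δ = 131.13°  ·
  (1,2): δ = 139.19°  ·
  (1,3): δ = 101.45°  ·
  (1,4): δ = 54.35°  ✓
  (1,5): δ = 14.24°  ✓
  (1,6): δ = 82.73°  ·
  (2,3): δ = 142.26°  ·
  (2,4): δ = 95.16°  ·
  (2,5): δ = 26.57°  ✓
  (2,6): δ = 41.92°  ✓
  (3,4): δ = 132.90°  ·
  (3,5): δ = 64.30°  ·
  (3,6): δ = 4.18°  ✓
  (4,5): δ = 111.41°  ·
  (4,6): δ = 42.92°  ✓
  (5,6): δ = 111.51°  ·
antipodal pairs: 8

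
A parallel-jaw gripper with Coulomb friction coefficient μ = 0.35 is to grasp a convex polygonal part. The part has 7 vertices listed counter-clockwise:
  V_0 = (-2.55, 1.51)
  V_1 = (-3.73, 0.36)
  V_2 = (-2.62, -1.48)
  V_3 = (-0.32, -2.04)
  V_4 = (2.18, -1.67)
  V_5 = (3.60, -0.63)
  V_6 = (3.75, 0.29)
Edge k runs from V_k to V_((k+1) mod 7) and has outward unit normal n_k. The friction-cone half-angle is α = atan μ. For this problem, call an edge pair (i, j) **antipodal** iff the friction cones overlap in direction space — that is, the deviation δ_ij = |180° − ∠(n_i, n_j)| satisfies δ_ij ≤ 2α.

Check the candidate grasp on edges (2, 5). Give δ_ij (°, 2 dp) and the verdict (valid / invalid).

α = atan 0.35 = 19.29°;  2α = 38.58°
edge 2: e_2 = (+2.30, -0.56);  n_2 = (-0.2366, -0.9716)
edge 5: e_5 = (+0.15, +0.92);  n_5 = (+0.9870, -0.1609)
∠(n_2, n_5) = 94.42°
δ = |180° − 94.42°| = 85.58°
85.58° > 2α = 38.58°  →  invalid

δ = 85.58°, invalid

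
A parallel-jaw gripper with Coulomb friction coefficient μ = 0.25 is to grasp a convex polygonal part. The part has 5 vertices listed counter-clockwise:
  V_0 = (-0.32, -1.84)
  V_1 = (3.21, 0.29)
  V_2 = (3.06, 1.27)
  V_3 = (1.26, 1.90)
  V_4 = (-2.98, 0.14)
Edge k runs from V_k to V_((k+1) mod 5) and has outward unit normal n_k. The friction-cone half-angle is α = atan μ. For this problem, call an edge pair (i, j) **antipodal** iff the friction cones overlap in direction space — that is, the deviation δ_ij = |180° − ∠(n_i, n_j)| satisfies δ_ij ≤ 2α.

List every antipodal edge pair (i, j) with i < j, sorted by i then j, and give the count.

α = atan 0.25 = 14.04°;  2α = 28.07°
n_0 = (+0.5166, -0.8562)
n_1 = (+0.9885, +0.1513)
n_2 = (+0.3304, +0.9439)
n_3 = (-0.3834, +0.9236)
n_4 = (-0.5971, -0.8022)
  (0,1): δ = 112.40°  ·
  (0,2): δ = 50.40°  ·
  (0,3): δ = 8.56°  ✓
  (0,4): δ = 112.23°  ·
  (1,2): δ = 117.99°  ·
  (1,3): δ = 76.16°  ·
  (1,4): δ = 44.64°  ·
  (2,3): δ = 138.17°  ·
  (2,4): δ = 17.37°  ✓
  (3,4): δ = 59.21°  ·
antipodal pairs: 2

count = 2; pairs: (0,3), (2,4)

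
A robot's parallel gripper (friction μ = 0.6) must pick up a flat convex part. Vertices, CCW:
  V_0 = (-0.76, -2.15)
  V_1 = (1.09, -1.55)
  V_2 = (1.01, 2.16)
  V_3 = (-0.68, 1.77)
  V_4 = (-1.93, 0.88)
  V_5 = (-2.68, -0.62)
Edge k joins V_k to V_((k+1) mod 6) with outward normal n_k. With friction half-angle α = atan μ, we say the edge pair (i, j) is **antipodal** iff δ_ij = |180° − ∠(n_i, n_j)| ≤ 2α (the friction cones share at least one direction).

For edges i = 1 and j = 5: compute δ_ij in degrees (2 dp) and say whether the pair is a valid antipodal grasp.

α = atan 0.6 = 30.96°;  2α = 61.93°
edge 1: e_1 = (-0.08, +3.71);  n_1 = (+0.9998, +0.0216)
edge 5: e_5 = (+1.92, -1.53);  n_5 = (-0.6232, -0.7821)
∠(n_1, n_5) = 129.79°
δ = |180° − 129.79°| = 50.21°
50.21° ≤ 2α = 61.93°  →  valid

δ = 50.21°, valid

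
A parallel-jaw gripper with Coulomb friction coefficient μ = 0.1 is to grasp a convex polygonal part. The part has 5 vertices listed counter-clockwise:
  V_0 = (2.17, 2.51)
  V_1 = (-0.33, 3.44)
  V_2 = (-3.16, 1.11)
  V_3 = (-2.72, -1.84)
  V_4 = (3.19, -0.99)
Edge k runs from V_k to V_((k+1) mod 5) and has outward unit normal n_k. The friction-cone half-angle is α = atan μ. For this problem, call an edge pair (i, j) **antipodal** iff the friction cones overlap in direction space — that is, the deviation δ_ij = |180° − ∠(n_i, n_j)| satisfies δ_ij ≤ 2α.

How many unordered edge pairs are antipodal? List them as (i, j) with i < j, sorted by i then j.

α = atan 0.1 = 5.71°;  2α = 11.42°
n_0 = (+0.3487, +0.9373)
n_1 = (-0.6356, +0.7720)
n_2 = (-0.9891, -0.1475)
n_3 = (+0.1424, -0.9898)
n_4 = (+0.9601, +0.2798)
  (0,1): δ = 120.13°  ·
  (0,2): δ = 61.11°  ·
  (0,3): δ = 28.59°  ·
  (0,4): δ = 126.65°  ·
  (1,2): δ = 120.98°  ·
  (1,3): δ = 31.28°  ·
  (1,4): δ = 66.78°  ·
  (2,3): δ = 90.30°  ·
  (2,4): δ = 7.76°  ✓
  (3,4): δ = 81.94°  ·
antipodal pairs: 1

count = 1; pairs: (2,4)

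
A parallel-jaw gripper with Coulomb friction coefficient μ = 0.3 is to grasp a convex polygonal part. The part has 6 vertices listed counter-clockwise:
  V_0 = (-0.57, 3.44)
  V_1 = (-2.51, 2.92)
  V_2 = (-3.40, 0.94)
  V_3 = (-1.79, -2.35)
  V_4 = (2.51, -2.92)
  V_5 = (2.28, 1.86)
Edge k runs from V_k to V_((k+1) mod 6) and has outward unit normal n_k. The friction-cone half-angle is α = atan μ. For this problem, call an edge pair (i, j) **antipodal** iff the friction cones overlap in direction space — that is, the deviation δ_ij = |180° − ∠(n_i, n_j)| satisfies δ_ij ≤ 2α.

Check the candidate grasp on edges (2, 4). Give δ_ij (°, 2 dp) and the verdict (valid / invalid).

δ = 23.32°, valid

α = atan 0.3 = 16.70°;  2α = 33.40°
edge 2: e_2 = (+1.61, -3.29);  n_2 = (-0.8982, -0.4396)
edge 4: e_4 = (-0.23, +4.78);  n_4 = (+0.9988, +0.0481)
∠(n_2, n_4) = 156.68°
δ = |180° − 156.68°| = 23.32°
23.32° ≤ 2α = 33.40°  →  valid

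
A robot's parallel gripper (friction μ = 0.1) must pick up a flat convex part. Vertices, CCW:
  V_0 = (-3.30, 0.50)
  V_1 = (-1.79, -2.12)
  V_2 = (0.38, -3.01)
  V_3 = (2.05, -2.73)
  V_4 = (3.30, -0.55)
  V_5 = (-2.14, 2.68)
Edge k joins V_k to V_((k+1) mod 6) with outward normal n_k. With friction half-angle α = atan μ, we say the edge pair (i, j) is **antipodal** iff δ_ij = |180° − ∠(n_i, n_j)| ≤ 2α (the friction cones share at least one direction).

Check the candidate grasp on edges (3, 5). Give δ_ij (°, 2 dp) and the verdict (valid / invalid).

δ = 1.81°, valid

α = atan 0.1 = 5.71°;  2α = 11.42°
edge 3: e_3 = (+1.25, +2.18);  n_3 = (+0.8675, -0.4974)
edge 5: e_5 = (-1.16, -2.18);  n_5 = (-0.8828, +0.4697)
∠(n_3, n_5) = 178.19°
δ = |180° − 178.19°| = 1.81°
1.81° ≤ 2α = 11.42°  →  valid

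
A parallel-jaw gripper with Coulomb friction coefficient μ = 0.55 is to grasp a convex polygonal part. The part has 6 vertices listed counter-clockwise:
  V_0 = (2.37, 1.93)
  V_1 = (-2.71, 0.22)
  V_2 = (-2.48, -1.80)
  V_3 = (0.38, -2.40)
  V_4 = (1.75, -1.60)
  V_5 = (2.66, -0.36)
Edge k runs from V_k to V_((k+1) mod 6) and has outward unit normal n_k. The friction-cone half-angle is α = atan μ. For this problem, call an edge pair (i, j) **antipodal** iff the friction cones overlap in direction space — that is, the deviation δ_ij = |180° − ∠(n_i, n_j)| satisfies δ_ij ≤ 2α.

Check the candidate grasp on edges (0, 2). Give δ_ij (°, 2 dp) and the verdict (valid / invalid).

δ = 30.45°, valid

α = atan 0.55 = 28.81°;  2α = 57.62°
edge 0: e_0 = (-5.08, -1.71);  n_0 = (-0.3190, +0.9477)
edge 2: e_2 = (+2.86, -0.60);  n_2 = (-0.2053, -0.9787)
∠(n_0, n_2) = 149.55°
δ = |180° − 149.55°| = 30.45°
30.45° ≤ 2α = 57.62°  →  valid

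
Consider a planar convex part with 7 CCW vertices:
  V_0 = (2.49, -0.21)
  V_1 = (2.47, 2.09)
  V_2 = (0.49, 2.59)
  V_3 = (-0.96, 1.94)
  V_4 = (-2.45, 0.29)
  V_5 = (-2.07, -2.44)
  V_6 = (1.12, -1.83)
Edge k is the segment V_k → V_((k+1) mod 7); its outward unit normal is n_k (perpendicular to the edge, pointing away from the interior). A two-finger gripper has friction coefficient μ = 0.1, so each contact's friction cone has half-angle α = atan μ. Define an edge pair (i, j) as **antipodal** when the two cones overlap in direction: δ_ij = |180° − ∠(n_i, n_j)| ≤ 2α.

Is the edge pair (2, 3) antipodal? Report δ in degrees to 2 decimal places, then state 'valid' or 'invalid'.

δ = 156.23°, invalid

α = atan 0.1 = 5.71°;  2α = 11.42°
edge 2: e_2 = (-1.45, -0.65);  n_2 = (-0.4091, +0.9125)
edge 3: e_3 = (-1.49, -1.65);  n_3 = (-0.7422, +0.6702)
∠(n_2, n_3) = 23.77°
δ = |180° − 23.77°| = 156.23°
156.23° > 2α = 11.42°  →  invalid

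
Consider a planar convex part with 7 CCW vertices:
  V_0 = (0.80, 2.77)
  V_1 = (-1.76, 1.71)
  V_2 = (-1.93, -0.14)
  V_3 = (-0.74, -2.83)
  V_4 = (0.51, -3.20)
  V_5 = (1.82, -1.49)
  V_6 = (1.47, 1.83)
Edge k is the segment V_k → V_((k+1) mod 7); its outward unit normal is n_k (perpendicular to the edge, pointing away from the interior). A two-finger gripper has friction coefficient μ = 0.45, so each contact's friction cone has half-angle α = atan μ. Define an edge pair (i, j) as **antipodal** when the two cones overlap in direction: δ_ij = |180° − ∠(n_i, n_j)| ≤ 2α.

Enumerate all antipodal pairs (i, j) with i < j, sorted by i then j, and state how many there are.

α = atan 0.45 = 24.23°;  2α = 48.46°
n_0 = (-0.3826, +0.9239)
n_1 = (-0.9958, +0.0915)
n_2 = (-0.9145, -0.4046)
n_3 = (-0.2838, -0.9589)
n_4 = (+0.7938, -0.6081)
n_5 = (+0.9945, +0.1048)
n_6 = (+0.8143, +0.5804)
  (0,1): δ = 117.74°  ·
  (0,2): δ = 88.63°  ·
  (0,3): δ = 38.98°  ✓
  (0,4): δ = 30.05°  ✓
  (0,5): δ = 73.53°  ·
  (0,6): δ = 102.99°  ·
  (1,2): δ = 150.89°  ·
  (1,3): δ = 101.24°  ·
  (1,4): δ = 32.20°  ✓
  (1,5): δ = 11.27°  ✓
  (1,6): δ = 40.73°  ✓
  (2,3): δ = 130.35°  ·
  (2,4): δ = 61.32°  ·
  (2,5): δ = 17.85°  ✓
  (2,6): δ = 11.62°  ✓
  (3,4): δ = 110.97°  ·
  (3,5): δ = 67.49°  ·
  (3,6): δ = 38.03°  ✓
  (4,5): δ = 136.53°  ·
  (4,6): δ = 107.06°  ·
  (5,6): δ = 150.54°  ·
antipodal pairs: 8

count = 8; pairs: (0,3), (0,4), (1,4), (1,5), (1,6), (2,5), (2,6), (3,6)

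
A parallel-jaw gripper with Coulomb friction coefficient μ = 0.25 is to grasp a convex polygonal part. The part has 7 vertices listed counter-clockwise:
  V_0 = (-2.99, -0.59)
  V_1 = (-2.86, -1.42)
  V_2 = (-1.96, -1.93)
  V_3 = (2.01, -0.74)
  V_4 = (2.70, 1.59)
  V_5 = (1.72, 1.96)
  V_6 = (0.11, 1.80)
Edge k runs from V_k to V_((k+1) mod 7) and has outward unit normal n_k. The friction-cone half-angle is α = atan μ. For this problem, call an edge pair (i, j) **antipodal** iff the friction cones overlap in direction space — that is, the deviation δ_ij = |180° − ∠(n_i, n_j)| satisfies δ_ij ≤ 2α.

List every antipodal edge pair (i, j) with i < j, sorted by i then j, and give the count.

α = atan 0.25 = 14.04°;  2α = 28.07°
n_0 = (-0.9880, -0.1547)
n_1 = (-0.4930, -0.8700)
n_2 = (+0.2871, -0.9579)
n_3 = (+0.9588, -0.2839)
n_4 = (+0.3532, +0.9355)
n_5 = (-0.0989, +0.9951)
n_6 = (-0.6106, +0.7920)
  (0,1): δ = 128.44°  ·
  (0,2): δ = 82.22°  ·
  (0,3): δ = 25.40°  ✓
  (0,4): δ = 60.41°  ·
  (0,5): δ = 86.77°  ·
  (0,6): δ = 118.73°  ·
  (1,2): δ = 133.78°  ·
  (1,3): δ = 76.96°  ·
  (1,4): δ = 8.85°  ✓
  (1,5): δ = 35.21°  ·
  (1,6): δ = 67.17°  ·
  (2,3): δ = 123.18°  ·
  (2,4): δ = 37.37°  ·
  (2,5): δ = 11.01°  ✓
  (2,6): δ = 20.95°  ✓
  (3,4): δ = 94.19°  ·
  (3,5): δ = 67.83°  ·
  (3,6): δ = 35.87°  ·
  (4,5): δ = 153.64°  ·
  (4,6): δ = 121.68°  ·
  (5,6): δ = 148.04°  ·
antipodal pairs: 4

count = 4; pairs: (0,3), (1,4), (2,5), (2,6)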